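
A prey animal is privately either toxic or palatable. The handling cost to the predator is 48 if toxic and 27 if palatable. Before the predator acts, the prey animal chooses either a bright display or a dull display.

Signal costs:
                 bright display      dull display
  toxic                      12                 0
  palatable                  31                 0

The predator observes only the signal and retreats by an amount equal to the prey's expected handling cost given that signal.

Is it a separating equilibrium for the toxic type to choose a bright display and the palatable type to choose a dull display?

If types separate, bright display earns payment 48 and dull display earns 27.
Toxic: bright display gives 48 − 12 = 36; dull display gives 27 − 0 = 27. No deviation. ✓
Palatable: dull display gives 27 − 0 = 27; bright display gives 48 − 31 = 17. No deviation. ✓
Neither type gains from mimicking the other.

Yes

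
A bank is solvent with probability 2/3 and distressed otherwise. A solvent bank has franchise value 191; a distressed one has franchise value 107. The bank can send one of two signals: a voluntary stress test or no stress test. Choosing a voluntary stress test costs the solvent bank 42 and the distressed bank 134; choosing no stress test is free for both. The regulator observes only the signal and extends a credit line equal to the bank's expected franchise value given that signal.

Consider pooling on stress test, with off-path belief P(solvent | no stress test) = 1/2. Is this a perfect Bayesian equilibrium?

At the pooled signal (stress test) the regulator holds the prior 2/3 and pays 2/3·191 + 1/3·107 = 163. Off-path (no stress test) belief 1/2 gives 1/2·191 + 1/2·107 = 149.
Solvent: stress test gives 163 − 42 = 121; no stress test gives 149 − 0 = 149. Deviates. ✗
Distressed: stress test gives 163 − 134 = 29; no stress test gives 149 − 0 = 149. Deviates. ✗

No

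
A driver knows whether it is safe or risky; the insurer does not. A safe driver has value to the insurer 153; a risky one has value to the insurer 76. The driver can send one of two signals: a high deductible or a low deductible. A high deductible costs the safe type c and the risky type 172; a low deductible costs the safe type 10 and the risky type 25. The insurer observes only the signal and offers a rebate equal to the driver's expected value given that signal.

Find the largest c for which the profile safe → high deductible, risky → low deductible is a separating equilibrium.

87

Under separation: high deductible → safe (pays 153); low deductible → risky (pays 76).
Risky: 76 − 25 = 51 ≥ 153 − 172 = -19. Holds regardless of c. ✓
Safe: 153 − c ≥ 76 − 10, so c ≤ 153 − 66 = 87.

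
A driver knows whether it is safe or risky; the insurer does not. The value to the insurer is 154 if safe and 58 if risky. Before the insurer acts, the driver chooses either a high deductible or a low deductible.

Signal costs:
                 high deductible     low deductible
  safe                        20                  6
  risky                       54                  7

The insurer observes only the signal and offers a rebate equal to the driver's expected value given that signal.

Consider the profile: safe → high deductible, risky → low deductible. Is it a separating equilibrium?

Under separation the insurer infers type exactly: high deductible → safe (pays 154), low deductible → risky (pays 58).
Safe: high deductible gives 154 − 20 = 134; low deductible gives 58 − 6 = 52. No deviation. ✓
Risky: low deductible gives 58 − 7 = 51; high deductible gives 154 − 54 = 100. Would deviate. ✗

No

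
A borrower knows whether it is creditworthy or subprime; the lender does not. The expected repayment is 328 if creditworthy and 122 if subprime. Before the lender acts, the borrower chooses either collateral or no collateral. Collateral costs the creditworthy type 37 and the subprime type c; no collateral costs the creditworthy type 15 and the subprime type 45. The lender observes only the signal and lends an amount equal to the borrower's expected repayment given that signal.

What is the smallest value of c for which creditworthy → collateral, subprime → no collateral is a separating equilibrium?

Under separation: collateral → creditworthy (pays 328); no collateral → subprime (pays 122).
Creditworthy: 328 − 37 = 291 ≥ 122 − 15 = 107. Holds regardless of c. ✓
Subprime: 122 − 45 ≥ 328 − c, so c ≥ 328 − 77 = 251.

251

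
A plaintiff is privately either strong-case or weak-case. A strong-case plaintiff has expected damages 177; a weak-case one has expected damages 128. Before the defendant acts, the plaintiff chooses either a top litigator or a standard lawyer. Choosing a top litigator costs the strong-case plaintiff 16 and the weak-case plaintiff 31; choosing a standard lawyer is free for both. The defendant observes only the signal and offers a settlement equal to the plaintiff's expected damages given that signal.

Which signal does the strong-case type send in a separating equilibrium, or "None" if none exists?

Try strong-case → top litigator, weak-case → standard lawyer:
  If types separate, top litigator earns payment 177 and standard lawyer earns 128.
  Strong-case: top litigator gives 177 − 16 = 161; standard lawyer gives 128 − 0 = 128. No deviation. ✓
  Weak-case: standard lawyer gives 128 − 0 = 128; top litigator gives 177 − 31 = 146. Would deviate. ✗
Try strong-case → standard lawyer, weak-case → top litigator:
  If types separate, standard lawyer earns payment 177 and top litigator earns 128.
  Strong-case: standard lawyer gives 177 − 0 = 177; top litigator gives 128 − 16 = 112. No deviation. ✓
  Weak-case: top litigator gives 128 − 31 = 97; standard lawyer gives 177 − 0 = 177. Would deviate. ✗
Neither assignment is incentive-compatible.

None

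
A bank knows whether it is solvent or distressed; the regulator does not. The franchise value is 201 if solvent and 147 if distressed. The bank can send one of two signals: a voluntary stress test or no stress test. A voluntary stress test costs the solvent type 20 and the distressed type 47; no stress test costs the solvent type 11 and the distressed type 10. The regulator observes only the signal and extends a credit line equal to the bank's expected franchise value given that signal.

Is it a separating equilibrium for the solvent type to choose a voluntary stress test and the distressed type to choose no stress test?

If types separate, stress test earns payment 201 and no stress test earns 147.
Solvent: stress test gives 201 − 20 = 181; no stress test gives 147 − 11 = 136. No deviation. ✓
Distressed: no stress test gives 147 − 10 = 137; stress test gives 201 − 47 = 154. Would deviate. ✗

No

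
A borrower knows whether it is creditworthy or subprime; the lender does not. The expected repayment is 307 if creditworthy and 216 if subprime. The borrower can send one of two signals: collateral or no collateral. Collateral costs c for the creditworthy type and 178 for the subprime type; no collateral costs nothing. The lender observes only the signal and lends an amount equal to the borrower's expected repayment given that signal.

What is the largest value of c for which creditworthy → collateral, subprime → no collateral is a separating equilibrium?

91

Under separation: collateral → creditworthy (pays 307); no collateral → subprime (pays 216).
Subprime: 216 − 0 = 216 ≥ 307 − 178 = 129. Holds regardless of c. ✓
Creditworthy: 307 − c ≥ 216 − 0, so c ≤ 307 − 216 = 91.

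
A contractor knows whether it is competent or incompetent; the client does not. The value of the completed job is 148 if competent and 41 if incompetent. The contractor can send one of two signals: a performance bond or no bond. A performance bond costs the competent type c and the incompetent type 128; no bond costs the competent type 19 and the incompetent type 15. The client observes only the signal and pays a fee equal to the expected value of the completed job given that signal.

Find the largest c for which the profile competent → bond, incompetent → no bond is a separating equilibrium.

Under separation: bond → competent (pays 148); no bond → incompetent (pays 41).
Incompetent: 41 − 15 = 26 ≥ 148 − 128 = 20. Holds regardless of c. ✓
Competent: 148 − c ≥ 41 − 19, so c ≤ 148 − 22 = 126.

126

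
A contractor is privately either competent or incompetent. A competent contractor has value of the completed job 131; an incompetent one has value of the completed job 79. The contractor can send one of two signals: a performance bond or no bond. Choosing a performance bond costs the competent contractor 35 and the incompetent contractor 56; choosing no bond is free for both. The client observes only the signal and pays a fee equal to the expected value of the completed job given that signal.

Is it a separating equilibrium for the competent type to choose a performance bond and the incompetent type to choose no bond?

If types separate, bond earns payment 131 and no bond earns 79.
Competent: bond gives 131 − 35 = 96; no bond gives 79 − 0 = 79. No deviation. ✓
Incompetent: no bond gives 79 − 0 = 79; bond gives 131 − 56 = 75. No deviation. ✓
Both incentive constraints hold.

Yes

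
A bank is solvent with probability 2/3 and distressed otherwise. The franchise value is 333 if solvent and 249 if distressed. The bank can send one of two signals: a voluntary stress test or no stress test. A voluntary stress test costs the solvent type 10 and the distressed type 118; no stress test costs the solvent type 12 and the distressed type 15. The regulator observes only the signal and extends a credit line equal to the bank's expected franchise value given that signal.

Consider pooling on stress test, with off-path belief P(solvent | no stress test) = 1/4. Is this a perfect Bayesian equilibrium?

No

At the pooled signal (stress test) the regulator holds the prior 2/3 and pays 2/3·333 + 1/3·249 = 305. Off-path (no stress test) belief 1/4 gives 1/4·333 + 3/4·249 = 270.
Solvent: stress test gives 305 − 10 = 295; no stress test gives 270 − 12 = 258. Stays. ✓
Distressed: stress test gives 305 − 118 = 187; no stress test gives 270 − 15 = 255. Deviates. ✗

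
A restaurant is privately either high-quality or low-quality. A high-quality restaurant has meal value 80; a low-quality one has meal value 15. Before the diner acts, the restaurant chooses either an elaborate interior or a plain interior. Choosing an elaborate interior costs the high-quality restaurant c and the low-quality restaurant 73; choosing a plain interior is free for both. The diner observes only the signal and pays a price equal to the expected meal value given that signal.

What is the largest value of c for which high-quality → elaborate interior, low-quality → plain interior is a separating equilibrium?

Under separation: elaborate interior → high-quality (pays 80); plain interior → low-quality (pays 15).
Low-quality: 15 − 0 = 15 ≥ 80 − 73 = 7. Holds regardless of c. ✓
High-quality: 80 − c ≥ 15 − 0, so c ≤ 80 − 15 = 65.

65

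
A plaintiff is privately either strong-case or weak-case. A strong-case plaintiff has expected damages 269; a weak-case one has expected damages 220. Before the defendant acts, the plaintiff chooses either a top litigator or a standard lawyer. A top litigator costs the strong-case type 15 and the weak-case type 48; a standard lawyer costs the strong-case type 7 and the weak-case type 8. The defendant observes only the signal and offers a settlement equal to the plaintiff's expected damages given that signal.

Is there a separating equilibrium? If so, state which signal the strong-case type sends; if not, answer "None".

Try strong-case → top litigator, weak-case → standard lawyer:
  If types separate, top litigator earns payment 269 and standard lawyer earns 220.
  Strong-case: top litigator gives 269 − 15 = 254; standard lawyer gives 220 − 7 = 213. No deviation. ✓
  Weak-case: standard lawyer gives 220 − 8 = 212; top litigator gives 269 − 48 = 221. Would deviate. ✗
Try strong-case → standard lawyer, weak-case → top litigator:
  If types separate, standard lawyer earns payment 269 and top litigator earns 220.
  Strong-case: standard lawyer gives 269 − 7 = 262; top litigator gives 220 − 15 = 205. No deviation. ✓
  Weak-case: top litigator gives 220 − 48 = 172; standard lawyer gives 269 − 8 = 261. Would deviate. ✗
Neither assignment is incentive-compatible.

None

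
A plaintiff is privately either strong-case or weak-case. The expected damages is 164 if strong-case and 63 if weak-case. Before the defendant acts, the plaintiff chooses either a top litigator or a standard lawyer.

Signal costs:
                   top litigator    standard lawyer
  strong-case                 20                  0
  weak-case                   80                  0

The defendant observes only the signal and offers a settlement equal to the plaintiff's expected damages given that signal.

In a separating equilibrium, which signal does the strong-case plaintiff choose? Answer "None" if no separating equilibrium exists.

None

Try strong-case → top litigator, weak-case → standard lawyer:
  If types separate, top litigator earns payment 164 and standard lawyer earns 63.
  Strong-case: top litigator gives 164 − 20 = 144; standard lawyer gives 63 − 0 = 63. No deviation. ✓
  Weak-case: standard lawyer gives 63 − 0 = 63; top litigator gives 164 − 80 = 84. Would deviate. ✗
Try strong-case → standard lawyer, weak-case → top litigator:
  If types separate, standard lawyer earns payment 164 and top litigator earns 63.
  Strong-case: standard lawyer gives 164 − 0 = 164; top litigator gives 63 − 20 = 43. No deviation. ✓
  Weak-case: top litigator gives 63 − 80 = -17; standard lawyer gives 164 − 0 = 164. Would deviate. ✗
Neither assignment is incentive-compatible.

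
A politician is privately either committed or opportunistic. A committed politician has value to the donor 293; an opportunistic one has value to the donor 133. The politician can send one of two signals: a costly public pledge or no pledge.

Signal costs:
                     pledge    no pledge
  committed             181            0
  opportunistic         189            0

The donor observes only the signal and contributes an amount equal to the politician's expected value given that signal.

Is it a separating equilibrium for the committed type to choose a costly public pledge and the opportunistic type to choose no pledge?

If types separate, pledge earns payment 293 and no pledge earns 133.
Committed: pledge gives 293 − 181 = 112; no pledge gives 133 − 0 = 133. Would deviate. ✗
Opportunistic: no pledge gives 133 − 0 = 133; pledge gives 293 − 189 = 104. No deviation. ✓

No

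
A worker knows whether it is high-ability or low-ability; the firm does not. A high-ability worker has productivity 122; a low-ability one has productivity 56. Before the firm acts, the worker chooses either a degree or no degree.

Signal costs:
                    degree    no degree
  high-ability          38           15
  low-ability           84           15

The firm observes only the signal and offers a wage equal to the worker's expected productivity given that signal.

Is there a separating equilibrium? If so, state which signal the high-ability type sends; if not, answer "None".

degree

Try high-ability → degree, low-ability → no degree:
  Under separation the firm infers type exactly: degree → high-ability (pays 122), no degree → low-ability (pays 56).
  High-ability: degree gives 122 − 38 = 84; no degree gives 56 − 15 = 41. No deviation. ✓
  Low-ability: no degree gives 56 − 15 = 41; degree gives 122 − 84 = 38. No deviation. ✓
Both hold — the high-ability type sends degree.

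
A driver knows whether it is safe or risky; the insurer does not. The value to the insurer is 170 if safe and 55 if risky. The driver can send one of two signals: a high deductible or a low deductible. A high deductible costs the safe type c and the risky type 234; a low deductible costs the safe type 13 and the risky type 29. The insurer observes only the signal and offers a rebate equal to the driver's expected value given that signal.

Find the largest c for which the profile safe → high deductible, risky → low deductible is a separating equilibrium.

128

Under separation: high deductible → safe (pays 170); low deductible → risky (pays 55).
Risky: 55 − 29 = 26 ≥ 170 − 234 = -64. Holds regardless of c. ✓
Safe: 170 − c ≥ 55 − 13, so c ≤ 170 − 42 = 128.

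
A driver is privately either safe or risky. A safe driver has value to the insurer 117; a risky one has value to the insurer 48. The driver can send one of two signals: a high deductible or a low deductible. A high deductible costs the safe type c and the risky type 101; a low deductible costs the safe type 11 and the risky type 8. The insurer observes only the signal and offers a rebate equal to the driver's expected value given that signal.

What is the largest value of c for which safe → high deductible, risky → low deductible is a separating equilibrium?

Under separation: high deductible → safe (pays 117); low deductible → risky (pays 48).
Risky: 48 − 8 = 40 ≥ 117 − 101 = 16. Holds regardless of c. ✓
Safe: 117 − c ≥ 48 − 11, so c ≤ 117 − 37 = 80.

80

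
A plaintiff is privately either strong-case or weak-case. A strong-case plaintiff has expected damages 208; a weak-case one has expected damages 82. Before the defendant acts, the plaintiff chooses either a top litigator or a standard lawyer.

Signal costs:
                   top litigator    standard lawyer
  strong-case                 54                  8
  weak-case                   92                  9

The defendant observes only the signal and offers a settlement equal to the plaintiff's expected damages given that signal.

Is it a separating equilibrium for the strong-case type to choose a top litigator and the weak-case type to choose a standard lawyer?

If types separate, top litigator earns payment 208 and standard lawyer earns 82.
Strong-case: top litigator gives 208 − 54 = 154; standard lawyer gives 82 − 8 = 74. No deviation. ✓
Weak-case: standard lawyer gives 82 − 9 = 73; top litigator gives 208 − 92 = 116. Would deviate. ✗

No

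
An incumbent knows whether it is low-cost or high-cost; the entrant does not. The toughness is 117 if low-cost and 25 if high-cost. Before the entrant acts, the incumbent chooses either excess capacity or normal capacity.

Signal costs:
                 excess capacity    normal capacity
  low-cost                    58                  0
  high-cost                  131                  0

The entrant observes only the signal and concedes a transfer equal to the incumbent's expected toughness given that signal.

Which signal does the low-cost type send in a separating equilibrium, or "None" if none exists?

excess capacity

Try low-cost → excess capacity, high-cost → normal capacity:
  Under separation the entrant infers type exactly: excess capacity → low-cost (pays 117), normal capacity → high-cost (pays 25).
  Low-cost: excess capacity gives 117 − 58 = 59; normal capacity gives 25 − 0 = 25. No deviation. ✓
  High-cost: normal capacity gives 25 − 0 = 25; excess capacity gives 117 − 131 = -14. No deviation. ✓
Both hold — the low-cost type sends excess capacity.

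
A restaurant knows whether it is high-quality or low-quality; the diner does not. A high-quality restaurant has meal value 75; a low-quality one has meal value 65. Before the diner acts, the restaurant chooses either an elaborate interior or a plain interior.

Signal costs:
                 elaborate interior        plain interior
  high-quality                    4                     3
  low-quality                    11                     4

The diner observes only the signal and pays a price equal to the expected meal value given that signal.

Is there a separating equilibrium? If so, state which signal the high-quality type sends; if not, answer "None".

None

Try high-quality → elaborate interior, low-quality → plain interior:
  Under separation the diner infers type exactly: elaborate interior → high-quality (pays 75), plain interior → low-quality (pays 65).
  High-quality: elaborate interior gives 75 − 4 = 71; plain interior gives 65 − 3 = 62. No deviation. ✓
  Low-quality: plain interior gives 65 − 4 = 61; elaborate interior gives 75 − 11 = 64. Would deviate. ✗
Try high-quality → plain interior, low-quality → elaborate interior:
  Under separation the diner infers type exactly: plain interior → high-quality (pays 75), elaborate interior → low-quality (pays 65).
  High-quality: plain interior gives 75 − 3 = 72; elaborate interior gives 65 − 4 = 61. No deviation. ✓
  Low-quality: elaborate interior gives 65 − 11 = 54; plain interior gives 75 − 4 = 71. Would deviate. ✗
Neither assignment is incentive-compatible.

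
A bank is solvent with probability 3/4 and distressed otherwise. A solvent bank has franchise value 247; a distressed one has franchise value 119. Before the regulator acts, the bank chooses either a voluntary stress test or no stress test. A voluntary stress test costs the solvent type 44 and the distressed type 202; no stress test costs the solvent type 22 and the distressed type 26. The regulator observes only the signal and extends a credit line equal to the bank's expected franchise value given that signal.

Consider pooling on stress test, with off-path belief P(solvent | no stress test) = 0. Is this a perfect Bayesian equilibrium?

At the pooled signal (stress test) the regulator holds the prior 3/4 and pays 3/4·247 + 1/4·119 = 215. Off-path (no stress test) belief 0 gives 0·247 + 1·119 = 119.
Solvent: stress test gives 215 − 44 = 171; no stress test gives 119 − 22 = 97. Stays. ✓
Distressed: stress test gives 215 − 202 = 13; no stress test gives 119 − 26 = 93. Deviates. ✗

No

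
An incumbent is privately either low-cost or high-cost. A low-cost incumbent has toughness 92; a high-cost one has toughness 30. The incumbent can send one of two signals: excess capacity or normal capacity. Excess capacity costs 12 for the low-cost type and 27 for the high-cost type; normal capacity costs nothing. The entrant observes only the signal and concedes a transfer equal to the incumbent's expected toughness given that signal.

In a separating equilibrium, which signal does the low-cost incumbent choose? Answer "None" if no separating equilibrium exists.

None

Try low-cost → excess capacity, high-cost → normal capacity:
  If types separate, excess capacity earns payment 92 and normal capacity earns 30.
  Low-cost: excess capacity gives 92 − 12 = 80; normal capacity gives 30 − 0 = 30. No deviation. ✓
  High-cost: normal capacity gives 30 − 0 = 30; excess capacity gives 92 − 27 = 65. Would deviate. ✗
Try low-cost → normal capacity, high-cost → excess capacity:
  If types separate, normal capacity earns payment 92 and excess capacity earns 30.
  Low-cost: normal capacity gives 92 − 0 = 92; excess capacity gives 30 − 12 = 18. No deviation. ✓
  High-cost: excess capacity gives 30 − 27 = 3; normal capacity gives 92 − 0 = 92. Would deviate. ✗
Neither assignment is incentive-compatible.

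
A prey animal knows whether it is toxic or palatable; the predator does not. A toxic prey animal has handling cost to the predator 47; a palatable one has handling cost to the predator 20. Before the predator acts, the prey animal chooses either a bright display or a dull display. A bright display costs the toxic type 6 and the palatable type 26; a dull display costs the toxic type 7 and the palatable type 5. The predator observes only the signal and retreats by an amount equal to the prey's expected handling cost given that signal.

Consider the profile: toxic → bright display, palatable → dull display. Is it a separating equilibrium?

No

Under separation the predator infers type exactly: bright display → toxic (pays 47), dull display → palatable (pays 20).
Toxic: bright display gives 47 − 6 = 41; dull display gives 20 − 7 = 13. No deviation. ✓
Palatable: dull display gives 20 − 5 = 15; bright display gives 47 − 26 = 21. Would deviate. ✗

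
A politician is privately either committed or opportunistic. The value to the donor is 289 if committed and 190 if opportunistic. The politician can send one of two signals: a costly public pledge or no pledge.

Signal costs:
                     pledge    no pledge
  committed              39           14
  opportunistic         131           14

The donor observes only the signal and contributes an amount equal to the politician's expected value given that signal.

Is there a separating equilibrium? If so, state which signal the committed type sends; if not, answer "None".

Try committed → pledge, opportunistic → no pledge:
  If types separate, pledge earns payment 289 and no pledge earns 190.
  Committed: pledge gives 289 − 39 = 250; no pledge gives 190 − 14 = 176. No deviation. ✓
  Opportunistic: no pledge gives 190 − 14 = 176; pledge gives 289 − 131 = 158. No deviation. ✓
Both hold — the committed type sends pledge.

pledge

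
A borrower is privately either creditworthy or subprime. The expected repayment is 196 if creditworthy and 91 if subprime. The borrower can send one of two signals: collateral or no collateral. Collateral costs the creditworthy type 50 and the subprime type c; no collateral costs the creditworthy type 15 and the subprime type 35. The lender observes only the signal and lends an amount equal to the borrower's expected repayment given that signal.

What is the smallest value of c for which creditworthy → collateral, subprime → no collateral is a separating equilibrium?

140

Under separation: collateral → creditworthy (pays 196); no collateral → subprime (pays 91).
Creditworthy: 196 − 50 = 146 ≥ 91 − 15 = 76. Holds regardless of c. ✓
Subprime: 91 − 35 ≥ 196 − c, so c ≥ 196 − 56 = 140.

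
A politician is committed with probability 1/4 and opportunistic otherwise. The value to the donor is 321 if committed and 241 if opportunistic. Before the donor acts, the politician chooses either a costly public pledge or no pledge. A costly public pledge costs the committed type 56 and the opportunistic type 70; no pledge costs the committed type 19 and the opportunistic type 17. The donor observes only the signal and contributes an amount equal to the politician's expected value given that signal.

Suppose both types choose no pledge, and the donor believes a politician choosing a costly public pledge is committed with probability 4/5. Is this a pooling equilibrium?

No

On the equilibrium path (no pledge) the donor holds the prior 1/4 and pays 1/4·321 + 3/4·241 = 261. Off-path (pledge) belief 4/5 gives 4/5·321 + 1/5·241 = 305.
Committed: no pledge gives 261 − 19 = 242; pledge gives 305 − 56 = 249. Deviates. ✗
Opportunistic: no pledge gives 261 − 17 = 244; pledge gives 305 − 70 = 235. Stays. ✓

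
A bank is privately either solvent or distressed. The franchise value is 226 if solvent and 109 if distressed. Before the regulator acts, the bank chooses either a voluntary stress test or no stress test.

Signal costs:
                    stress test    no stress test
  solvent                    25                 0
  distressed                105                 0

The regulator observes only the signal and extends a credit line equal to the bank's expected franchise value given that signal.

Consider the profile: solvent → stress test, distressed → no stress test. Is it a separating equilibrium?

If types separate, stress test earns payment 226 and no stress test earns 109.
Solvent: stress test gives 226 − 25 = 201; no stress test gives 109 − 0 = 109. No deviation. ✓
Distressed: no stress test gives 109 − 0 = 109; stress test gives 226 − 105 = 121. Would deviate. ✗

No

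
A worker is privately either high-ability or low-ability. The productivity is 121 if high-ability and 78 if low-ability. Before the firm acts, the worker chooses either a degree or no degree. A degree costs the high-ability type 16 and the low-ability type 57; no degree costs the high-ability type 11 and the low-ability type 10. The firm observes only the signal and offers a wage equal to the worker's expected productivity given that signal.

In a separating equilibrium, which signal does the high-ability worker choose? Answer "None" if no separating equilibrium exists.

Try high-ability → degree, low-ability → no degree:
  If types separate, degree earns payment 121 and no degree earns 78.
  High-ability: degree gives 121 − 16 = 105; no degree gives 78 − 11 = 67. No deviation. ✓
  Low-ability: no degree gives 78 − 10 = 68; degree gives 121 − 57 = 64. No deviation. ✓
Both hold — the high-ability type sends degree.

degree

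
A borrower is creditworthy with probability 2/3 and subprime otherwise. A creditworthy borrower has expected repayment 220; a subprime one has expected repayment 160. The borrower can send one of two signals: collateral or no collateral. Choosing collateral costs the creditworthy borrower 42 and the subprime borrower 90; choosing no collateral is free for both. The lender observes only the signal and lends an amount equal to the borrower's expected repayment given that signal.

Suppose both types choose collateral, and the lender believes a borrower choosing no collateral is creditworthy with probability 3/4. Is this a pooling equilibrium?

At the pooled signal (collateral) the lender holds the prior 2/3 and pays 2/3·220 + 1/3·160 = 200. Off-path (no collateral) belief 3/4 gives 3/4·220 + 1/4·160 = 205.
Creditworthy: collateral gives 200 − 42 = 158; no collateral gives 205 − 0 = 205. Deviates. ✗
Subprime: collateral gives 200 − 90 = 110; no collateral gives 205 − 0 = 205. Deviates. ✗

No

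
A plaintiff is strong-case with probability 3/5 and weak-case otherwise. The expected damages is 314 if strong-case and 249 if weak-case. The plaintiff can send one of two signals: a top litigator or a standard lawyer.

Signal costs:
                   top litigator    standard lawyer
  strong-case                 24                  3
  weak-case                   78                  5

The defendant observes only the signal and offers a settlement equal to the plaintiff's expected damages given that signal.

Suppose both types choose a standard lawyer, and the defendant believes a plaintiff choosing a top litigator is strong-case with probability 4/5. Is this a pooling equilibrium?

Yes

On the equilibrium path (standard lawyer) the defendant holds the prior 3/5 and pays 3/5·314 + 2/5·249 = 288. Off-path (top litigator) belief 4/5 gives 4/5·314 + 1/5·249 = 301.
Strong-case: standard lawyer gives 288 − 3 = 285; top litigator gives 301 − 24 = 277. Stays. ✓
Weak-case: standard lawyer gives 288 − 5 = 283; top litigator gives 301 − 78 = 223. Stays. ✓
Beliefs are Bayes-consistent on-path and both types best-respond.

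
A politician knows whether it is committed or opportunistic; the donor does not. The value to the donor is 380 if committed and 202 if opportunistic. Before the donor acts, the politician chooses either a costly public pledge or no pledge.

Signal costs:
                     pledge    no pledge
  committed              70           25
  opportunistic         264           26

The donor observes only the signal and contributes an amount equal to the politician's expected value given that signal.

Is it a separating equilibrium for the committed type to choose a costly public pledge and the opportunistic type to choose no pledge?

Yes

If types separate, pledge earns payment 380 and no pledge earns 202.
Committed: pledge gives 380 − 70 = 310; no pledge gives 202 − 25 = 177. No deviation. ✓
Opportunistic: no pledge gives 202 − 26 = 176; pledge gives 380 − 264 = 116. No deviation. ✓
Neither type gains from mimicking the other.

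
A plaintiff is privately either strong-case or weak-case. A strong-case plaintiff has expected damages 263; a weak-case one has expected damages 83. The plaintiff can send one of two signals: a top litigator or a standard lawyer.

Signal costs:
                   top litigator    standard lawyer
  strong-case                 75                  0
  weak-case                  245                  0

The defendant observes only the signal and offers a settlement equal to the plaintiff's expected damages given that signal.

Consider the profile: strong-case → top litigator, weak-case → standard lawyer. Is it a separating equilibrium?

Yes

Under separation the defendant infers type exactly: top litigator → strong-case (pays 263), standard lawyer → weak-case (pays 83).
Strong-case: top litigator gives 263 − 75 = 188; standard lawyer gives 83 − 0 = 83. No deviation. ✓
Weak-case: standard lawyer gives 83 − 0 = 83; top litigator gives 263 − 245 = 18. No deviation. ✓
Both incentive constraints hold.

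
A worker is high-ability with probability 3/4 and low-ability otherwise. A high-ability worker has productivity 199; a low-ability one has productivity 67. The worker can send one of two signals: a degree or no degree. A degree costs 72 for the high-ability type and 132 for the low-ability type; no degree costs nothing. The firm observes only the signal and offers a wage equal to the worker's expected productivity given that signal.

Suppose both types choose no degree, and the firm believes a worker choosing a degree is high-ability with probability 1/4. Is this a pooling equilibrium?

Yes

At the pooled signal (no degree) the firm holds the prior 3/4 and pays 3/4·199 + 1/4·67 = 166. Off-path (degree) belief 1/4 gives 1/4·199 + 3/4·67 = 100.
High-ability: no degree gives 166 − 0 = 166; degree gives 100 − 72 = 28. Stays. ✓
Low-ability: no degree gives 166 − 0 = 166; degree gives 100 − 132 = -32. Stays. ✓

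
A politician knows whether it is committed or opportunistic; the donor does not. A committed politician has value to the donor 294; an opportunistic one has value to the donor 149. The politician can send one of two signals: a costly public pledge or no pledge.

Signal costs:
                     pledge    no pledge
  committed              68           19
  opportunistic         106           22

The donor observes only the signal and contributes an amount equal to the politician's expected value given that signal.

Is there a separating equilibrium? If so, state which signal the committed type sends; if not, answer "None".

None

Try committed → pledge, opportunistic → no pledge:
  Under separation the donor infers type exactly: pledge → committed (pays 294), no pledge → opportunistic (pays 149).
  Committed: pledge gives 294 − 68 = 226; no pledge gives 149 − 19 = 130. No deviation. ✓
  Opportunistic: no pledge gives 149 − 22 = 127; pledge gives 294 − 106 = 188. Would deviate. ✗
Try committed → no pledge, opportunistic → pledge:
  Under separation the donor infers type exactly: no pledge → committed (pays 294), pledge → opportunistic (pays 149).
  Committed: no pledge gives 294 − 19 = 275; pledge gives 149 − 68 = 81. No deviation. ✓
  Opportunistic: pledge gives 149 − 106 = 43; no pledge gives 294 − 22 = 272. Would deviate. ✗
Neither assignment is incentive-compatible.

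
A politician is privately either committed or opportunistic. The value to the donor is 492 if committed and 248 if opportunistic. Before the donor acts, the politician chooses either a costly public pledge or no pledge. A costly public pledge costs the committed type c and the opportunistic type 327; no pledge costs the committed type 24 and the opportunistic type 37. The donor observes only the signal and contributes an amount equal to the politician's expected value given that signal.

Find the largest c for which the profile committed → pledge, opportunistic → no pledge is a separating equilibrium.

Under separation: pledge → committed (pays 492); no pledge → opportunistic (pays 248).
Opportunistic: 248 − 37 = 211 ≥ 492 − 327 = 165. Holds regardless of c. ✓
Committed: 492 − c ≥ 248 − 24, so c ≤ 492 − 224 = 268.

268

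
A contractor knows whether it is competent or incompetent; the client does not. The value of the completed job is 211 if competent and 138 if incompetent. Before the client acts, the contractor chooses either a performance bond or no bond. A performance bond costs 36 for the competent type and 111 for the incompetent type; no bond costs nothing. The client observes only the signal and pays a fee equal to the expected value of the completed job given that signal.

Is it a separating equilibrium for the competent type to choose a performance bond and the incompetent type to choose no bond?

If types separate, bond earns payment 211 and no bond earns 138.
Competent: bond gives 211 − 36 = 175; no bond gives 138 − 0 = 138. No deviation. ✓
Incompetent: no bond gives 138 − 0 = 138; bond gives 211 − 111 = 100. No deviation. ✓
Neither type gains from mimicking the other.

Yes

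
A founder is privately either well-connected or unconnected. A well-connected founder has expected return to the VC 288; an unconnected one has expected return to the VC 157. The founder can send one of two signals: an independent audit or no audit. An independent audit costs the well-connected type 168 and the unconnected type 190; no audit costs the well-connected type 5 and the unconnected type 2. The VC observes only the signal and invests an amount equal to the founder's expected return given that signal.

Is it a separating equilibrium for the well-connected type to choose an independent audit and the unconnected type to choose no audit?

No

If types separate, audit earns payment 288 and no audit earns 157.
Well-connected: audit gives 288 − 168 = 120; no audit gives 157 − 5 = 152. Would deviate. ✗
Unconnected: no audit gives 157 − 2 = 155; audit gives 288 − 190 = 98. No deviation. ✓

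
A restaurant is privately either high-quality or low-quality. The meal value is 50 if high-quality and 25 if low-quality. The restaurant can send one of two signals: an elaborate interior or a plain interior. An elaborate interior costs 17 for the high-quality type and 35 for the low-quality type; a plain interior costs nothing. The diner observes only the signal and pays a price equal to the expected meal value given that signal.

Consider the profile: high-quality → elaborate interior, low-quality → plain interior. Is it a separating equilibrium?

Yes

If types separate, elaborate interior earns payment 50 and plain interior earns 25.
High-quality: elaborate interior gives 50 − 17 = 33; plain interior gives 25 − 0 = 25. No deviation. ✓
Low-quality: plain interior gives 25 − 0 = 25; elaborate interior gives 50 − 35 = 15. No deviation. ✓
Both incentive constraints hold.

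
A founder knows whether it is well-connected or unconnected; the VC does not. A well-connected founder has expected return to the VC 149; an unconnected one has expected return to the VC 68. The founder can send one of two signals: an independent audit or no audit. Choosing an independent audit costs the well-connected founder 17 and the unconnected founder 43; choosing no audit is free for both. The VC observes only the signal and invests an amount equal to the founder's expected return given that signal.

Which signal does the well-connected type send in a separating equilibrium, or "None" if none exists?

None

Try well-connected → audit, unconnected → no audit:
  If types separate, audit earns payment 149 and no audit earns 68.
  Well-connected: audit gives 149 − 17 = 132; no audit gives 68 − 0 = 68. No deviation. ✓
  Unconnected: no audit gives 68 − 0 = 68; audit gives 149 − 43 = 106. Would deviate. ✗
Try well-connected → no audit, unconnected → audit:
  If types separate, no audit earns payment 149 and audit earns 68.
  Well-connected: no audit gives 149 − 0 = 149; audit gives 68 − 17 = 51. No deviation. ✓
  Unconnected: audit gives 68 − 43 = 25; no audit gives 149 − 0 = 149. Would deviate. ✗
Neither assignment is incentive-compatible.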